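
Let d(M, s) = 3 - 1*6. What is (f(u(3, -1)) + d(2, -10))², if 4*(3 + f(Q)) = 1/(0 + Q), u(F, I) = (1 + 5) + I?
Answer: 14161/400 ≈ 35.402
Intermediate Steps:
d(M, s) = -3 (d(M, s) = 3 - 6 = -3)
u(F, I) = 6 + I
f(Q) = -3 + 1/(4*Q) (f(Q) = -3 + 1/(4*(0 + Q)) = -3 + 1/(4*Q))
(f(u(3, -1)) + d(2, -10))² = ((-3 + 1/(4*(6 - 1))) - 3)² = ((-3 + (¼)/5) - 3)² = ((-3 + (¼)*(⅕)) - 3)² = ((-3 + 1/20) - 3)² = (-59/20 - 3)² = (-119/20)² = 14161/400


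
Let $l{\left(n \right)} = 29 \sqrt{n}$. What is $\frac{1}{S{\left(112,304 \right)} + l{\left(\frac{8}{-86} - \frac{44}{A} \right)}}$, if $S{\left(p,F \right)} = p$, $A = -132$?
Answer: $\frac{14448}{1592105} - \frac{29 \sqrt{3999}}{1592105} \approx 0.0079229$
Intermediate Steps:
$\frac{1}{S{\left(112,304 \right)} + l{\left(\frac{8}{-86} - \frac{44}{A} \right)}} = \frac{1}{112 + 29 \sqrt{\frac{8}{-86} - \frac{44}{-132}}} = \frac{1}{112 + 29 \sqrt{8 \left(- \frac{1}{86}\right) - - \frac{1}{3}}} = \frac{1}{112 + 29 \sqrt{- \frac{4}{43} + \frac{1}{3}}} = \frac{1}{112 + 29 \sqrt{\frac{31}{129}}} = \frac{1}{112 + 29 \frac{\sqrt{3999}}{129}} = \frac{1}{112 + \frac{29 \sqrt{3999}}{129}}$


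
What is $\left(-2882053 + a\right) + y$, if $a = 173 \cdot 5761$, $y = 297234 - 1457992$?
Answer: $-3046158$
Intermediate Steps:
$y = -1160758$ ($y = 297234 - 1457992 = -1160758$)
$a = 996653$
$\left(-2882053 + a\right) + y = \left(-2882053 + 996653\right) - 1160758 = -1885400 - 1160758 = -3046158$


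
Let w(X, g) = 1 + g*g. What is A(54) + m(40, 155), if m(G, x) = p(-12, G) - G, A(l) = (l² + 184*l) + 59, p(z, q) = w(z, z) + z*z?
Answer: 13160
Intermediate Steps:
w(X, g) = 1 + g²
p(z, q) = 1 + 2*z² (p(z, q) = (1 + z²) + z*z = (1 + z²) + z² = 1 + 2*z²)
A(l) = 59 + l² + 184*l
m(G, x) = 289 - G (m(G, x) = (1 + 2*(-12)²) - G = (1 + 2*144) - G = (1 + 288) - G = 289 - G)
A(54) + m(40, 155) = (59 + 54² + 184*54) + (289 - 1*40) = (59 + 2916 + 9936) + (289 - 40) = 12911 + 249 = 13160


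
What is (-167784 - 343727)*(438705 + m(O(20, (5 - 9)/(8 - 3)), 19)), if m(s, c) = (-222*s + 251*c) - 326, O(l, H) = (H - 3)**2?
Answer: -5625883401138/25 ≈ -2.2504e+11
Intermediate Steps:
O(l, H) = (-3 + H)**2
m(s, c) = -326 - 222*s + 251*c
(-167784 - 343727)*(438705 + m(O(20, (5 - 9)/(8 - 3)), 19)) = (-167784 - 343727)*(438705 + (-326 - 222*(-3 + (5 - 9)/(8 - 3))**2 + 251*19)) = -511511*(438705 + (-326 - 222*(-3 - 4/5)**2 + 4769)) = -511511*(438705 + (-326 - 222*(-19/5)**2 + 4769)) = -511511*(438705 + (-326 - 222*361/25 + 4769)) = -511511*(438705 + (-326 - 80142/25 + 4769)) = -511511*(438705 + 30933/25) = -511511*10998558/25 = -5625883401138/25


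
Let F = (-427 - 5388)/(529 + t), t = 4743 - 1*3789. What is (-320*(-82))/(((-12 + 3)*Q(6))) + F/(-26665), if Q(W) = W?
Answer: -103763936279/213538653 ≈ -485.93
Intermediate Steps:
t = 954 (t = 4743 - 3789 = 954)
F = -5815/1483 (F = (-427 - 5388)/(529 + 954) = -5815/1483 ≈ -3.9211)
(-320*(-82))/(((-12 + 3)*Q(6))) + F/(-26665) = (-320*(-82))/(((-12 + 3)*6)) - 5815/1483/(-26665) = 26240/((-9*6)) - 5815/1483*(-1/26665) = 26240/(-54) + 1163/7908839 = 26240*(-1/54) + 1163/7908839 = -13120/27 + 1163/7908839 = -103763936279/213538653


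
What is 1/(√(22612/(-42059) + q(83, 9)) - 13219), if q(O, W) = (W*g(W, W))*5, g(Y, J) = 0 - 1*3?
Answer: -555977921/7349477838276 - I*√239760568043/7349477838276 ≈ -7.5649e-5 - 6.6624e-8*I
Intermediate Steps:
g(Y, J) = -3 (g(Y, J) = 0 - 3 = -3)
q(O, W) = -15*W (q(O, W) = (W*(-3))*5 = -3*W*5 = -15*W)
1/(√(22612/(-42059) + q(83, 9)) - 13219) = 1/(√(22612/(-42059) - 15*9) - 13219) = 1/(√(22612*(-1/42059) - 135) - 13219) = 1/(√(-22612/42059 - 135) - 13219) = 1/(√(-5700577/42059) - 13219) = 1/(I*√239760568043/42059 - 13219) = 1/(-13219 + I*√239760568043/42059)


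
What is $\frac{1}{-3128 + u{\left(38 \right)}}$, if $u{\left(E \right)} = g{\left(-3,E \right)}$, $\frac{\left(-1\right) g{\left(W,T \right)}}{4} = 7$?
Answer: $- \frac{1}{3156} \approx -0.00031686$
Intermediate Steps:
$g{\left(W,T \right)} = -28$ ($g{\left(W,T \right)} = \left(-4\right) 7 = -28$)
$u{\left(E \right)} = -28$
$\frac{1}{-3128 + u{\left(38 \right)}} = \frac{1}{-3128 - 28} = \frac{1}{-3156} = - \frac{1}{3156}$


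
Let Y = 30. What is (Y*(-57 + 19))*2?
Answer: -2280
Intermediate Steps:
(Y*(-57 + 19))*2 = (30*(-57 + 19))*2 = (30*(-38))*2 = -1140*2 = -2280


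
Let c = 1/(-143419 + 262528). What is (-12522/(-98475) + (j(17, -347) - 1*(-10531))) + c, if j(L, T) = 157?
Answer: 41787936456191/3909752925 ≈ 10688.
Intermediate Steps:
c = 1/119109 ≈ 8.3957e-6
(-12522/(-98475) + (j(17, -347) - 1*(-10531))) + c = (-12522/(-98475) + (157 - 1*(-10531))) + 1/119109 = (-12522*(-1/98475) + (157 + 10531)) + 1/119109 = (4174/32825 + 10688) + 1/119109 = 350837774/32825 + 1/119109 = 41787936456191/3909752925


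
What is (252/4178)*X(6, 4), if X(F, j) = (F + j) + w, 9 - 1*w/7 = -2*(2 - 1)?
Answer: 10962/2089 ≈ 5.2475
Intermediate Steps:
w = 77 (w = 63 - (-14)*(2 - 1) = 63 - (-14) = 63 - 7*(-2) = 63 + 14 = 77)
X(F, j) = 77 + F + j (X(F, j) = (F + j) + 77 = 77 + F + j)
(252/4178)*X(6, 4) = (252/4178)*(77 + 6 + 4) = (252*(1/4178))*87 = (126/2089)*87 = 10962/2089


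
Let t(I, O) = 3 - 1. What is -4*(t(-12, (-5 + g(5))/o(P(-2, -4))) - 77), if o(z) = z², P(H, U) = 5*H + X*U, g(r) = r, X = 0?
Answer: 300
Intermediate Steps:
P(H, U) = 5*H (P(H, U) = 5*H + 0*U = 5*H + 0 = 5*H)
t(I, O) = 2
-4*(t(-12, (-5 + g(5))/o(P(-2, -4))) - 77) = -4*(2 - 77) = -4*(-75) = 300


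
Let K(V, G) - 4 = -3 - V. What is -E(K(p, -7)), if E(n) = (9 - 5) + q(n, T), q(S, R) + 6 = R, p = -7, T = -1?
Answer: 3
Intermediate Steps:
q(S, R) = -6 + R
K(V, G) = 1 - V (K(V, G) = 4 + (-3 - V) = 1 - V)
E(n) = -3 (E(n) = (9 - 5) + (-6 - 1) = 4 - 7 = -3)
-E(K(p, -7)) = -1*(-3) = 3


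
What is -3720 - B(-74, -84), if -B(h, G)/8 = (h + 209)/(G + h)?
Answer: -294420/79 ≈ -3726.8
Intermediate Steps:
B(h, G) = -8*(209 + h)/(G + h) (B(h, G) = -8*(h + 209)/(G + h) = -8*(209 + h)/(G + h))
-3720 - B(-74, -84) = -3720 - 8*(-209 - 1*(-74))/(-84 - 74) = -3720 - 8*(-209 + 74)/(-158) = -3720 - 8*(-1)*(-135)/158 = -3720 - 1*540/79 = -3720 - 540/79 = -294420/79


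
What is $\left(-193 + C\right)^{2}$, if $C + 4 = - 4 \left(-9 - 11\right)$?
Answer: $13689$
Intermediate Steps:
$C = 76$ ($C = -4 - 4 \left(-9 - 11\right) = -4 - -80 = -4 + 80 = 76$)
$\left(-193 + C\right)^{2} = \left(-193 + 76\right)^{2} = \left(-117\right)^{2} = 13689$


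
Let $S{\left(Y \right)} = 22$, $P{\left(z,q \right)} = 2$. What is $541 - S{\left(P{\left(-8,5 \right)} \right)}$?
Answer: $519$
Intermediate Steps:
$541 - S{\left(P{\left(-8,5 \right)} \right)} = 541 - 22 = 519$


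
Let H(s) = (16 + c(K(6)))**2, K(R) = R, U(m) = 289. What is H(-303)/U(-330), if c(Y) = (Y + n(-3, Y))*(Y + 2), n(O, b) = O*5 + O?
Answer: 6400/289 ≈ 22.145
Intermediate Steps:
n(O, b) = 6*O (n(O, b) = 5*O + O = 6*O)
c(Y) = (-18 + Y)*(2 + Y) (c(Y) = (Y + 6*(-3))*(Y + 2) = (Y - 18)*(2 + Y) = (-18 + Y)*(2 + Y))
H(s) = 6400 (H(s) = (16 + (-36 + 6**2 - 16*6))**2 = (16 + (-36 + 36 - 96))**2 = (16 - 96)**2 = (-80)**2 = 6400)
H(-303)/U(-330) = 6400/289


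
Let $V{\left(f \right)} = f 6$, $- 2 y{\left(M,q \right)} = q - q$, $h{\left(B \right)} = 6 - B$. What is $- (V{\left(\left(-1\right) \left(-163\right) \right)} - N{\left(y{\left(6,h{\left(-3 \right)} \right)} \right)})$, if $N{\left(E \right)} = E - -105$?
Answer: $-873$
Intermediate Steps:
$y{\left(M,q \right)} = 0$ ($y{\left(M,q \right)} = - \frac{q - q}{2} = \left(- \frac{1}{2}\right) 0 = 0$)
$N{\left(E \right)} = 105 + E$ ($N{\left(E \right)} = E + 105 = 105 + E$)
$V{\left(f \right)} = 6 f$
$- (V{\left(\left(-1\right) \left(-163\right) \right)} - N{\left(y{\left(6,h{\left(-3 \right)} \right)} \right)}) = - (6 \left(\left(-1\right) \left(-163\right)\right) - \left(105 + 0\right)) = - (6 \cdot 163 - 105) = - (978 - 105) = \left(-1\right) 873 = -873$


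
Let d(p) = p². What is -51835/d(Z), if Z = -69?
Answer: -51835/4761 ≈ -10.887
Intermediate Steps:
-51835/d(Z) = -51835/((-69)²) = -51835/4761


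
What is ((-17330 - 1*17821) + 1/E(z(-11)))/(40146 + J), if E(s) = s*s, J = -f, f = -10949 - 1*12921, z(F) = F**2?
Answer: -257322895/468629128 ≈ -0.54910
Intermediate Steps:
f = -23870 (f = -10949 - 12921 = -23870)
J = 23870 (J = -1*(-23870) = 23870)
E(s) = s**2
((-17330 - 1*17821) + 1/E(z(-11)))/(40146 + J) = ((-17330 - 1*17821) + 1/(((-11)**2)**2))/(40146 + 23870) = ((-17330 - 17821) + 1/(121**2))/64016 = (-35151 + 1/14641)*(1/64016) = -514645790/14641*1/64016 = -257322895/468629128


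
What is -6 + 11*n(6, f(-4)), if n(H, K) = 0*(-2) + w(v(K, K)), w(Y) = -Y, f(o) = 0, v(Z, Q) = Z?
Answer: -6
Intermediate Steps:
n(H, K) = -K (n(H, K) = 0*(-2) - K = 0 - K = -K)
-6 + 11*n(6, f(-4)) = -6 + 11*(-1*0) = -6 + 11*0 = -6 + 0 = -6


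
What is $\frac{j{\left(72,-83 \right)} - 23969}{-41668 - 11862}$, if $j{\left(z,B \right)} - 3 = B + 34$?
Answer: $\frac{4803}{10706} \approx 0.44863$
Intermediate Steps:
$j{\left(z,B \right)} = 37 + B$ ($j{\left(z,B \right)} = 3 + \left(B + 34\right) = 3 + \left(34 + B\right) = 37 + B$)
$\frac{j{\left(72,-83 \right)} - 23969}{-41668 - 11862} = \frac{\left(37 - 83\right) - 23969}{-41668 - 11862} = \frac{-46 - 23969}{-53530} = \left(-24015\right) \left(- \frac{1}{53530}\right) = \frac{4803}{10706}$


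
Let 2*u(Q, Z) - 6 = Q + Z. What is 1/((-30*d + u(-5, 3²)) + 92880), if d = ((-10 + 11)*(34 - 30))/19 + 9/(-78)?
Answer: 247/22941890 ≈ 1.0766e-5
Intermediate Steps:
u(Q, Z) = 3 + Q/2 + Z/2 (u(Q, Z) = 3 + (Q + Z)/2 = 3 + (Q/2 + Z/2) = 3 + Q/2 + Z/2)
d = 47/494 (d = (1*4)*(1/19) + 9*(-1/78) = 4*(1/19) - 3/26 = 4/19 - 3/26 = 47/494 ≈ 0.095142)
1/((-30*d + u(-5, 3²)) + 92880) = 1/((-30*47/494 + (3 + (½)*(-5) + (½)*3²)) + 92880) = 1/((-705/247 + (3 - 5/2 + (½)*9)) + 92880) = 1/((-705/247 + (3 - 5/2 + 9/2)) + 92880) = 1/((-705/247 + 5) + 92880) = 1/(530/247 + 92880) = 1/(22941890/247) = 247/22941890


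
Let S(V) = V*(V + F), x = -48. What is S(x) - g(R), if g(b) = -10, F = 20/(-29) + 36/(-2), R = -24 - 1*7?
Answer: 93122/29 ≈ 3211.1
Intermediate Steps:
R = -31 (R = -24 - 7 = -31)
F = -542/29 (F = 20*(-1/29) + 36*(-1/2) = -20/29 - 18 = -542/29 ≈ -18.690)
S(V) = V*(-542/29 + V) (S(V) = V*(V - 542/29) = V*(-542/29 + V))
S(x) - g(R) = (1/29)*(-48)*(-542 + 29*(-48)) - 1*(-10) = (1/29)*(-48)*(-542 - 1392) + 10 = (1/29)*(-48)*(-1934) + 10 = 92832/29 + 10 = 93122/29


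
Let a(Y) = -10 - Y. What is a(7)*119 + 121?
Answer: -1902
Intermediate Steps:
a(7)*119 + 121 = (-10 - 1*7)*119 + 121 = (-10 - 7)*119 + 121 = -17*119 + 121 = -2023 + 121 = -1902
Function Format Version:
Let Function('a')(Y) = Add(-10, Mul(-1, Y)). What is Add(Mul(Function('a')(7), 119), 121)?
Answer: -1902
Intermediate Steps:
Add(Mul(Function('a')(7), 119), 121) = Add(Mul(Add(-10, Mul(-1, 7)), 119), 121) = Add(Mul(Add(-10, -7), 119), 121) = Add(Mul(-17, 119), 121) = Add(-2023, 121) = -1902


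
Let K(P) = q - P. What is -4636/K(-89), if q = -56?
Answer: -4636/33 ≈ -140.48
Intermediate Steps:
K(P) = -56 - P
-4636/K(-89) = -4636/(-56 - 1*(-89)) = -4636/(-56 + 89) = -4636/33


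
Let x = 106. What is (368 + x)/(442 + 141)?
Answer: 474/583 ≈ 0.81304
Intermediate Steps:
(368 + x)/(442 + 141) = (368 + 106)/(442 + 141) = 474/583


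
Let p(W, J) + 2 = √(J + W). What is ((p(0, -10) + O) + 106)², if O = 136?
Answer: (240 + I*√10)² ≈ 57590.0 + 1517.9*I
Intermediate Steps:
p(W, J) = -2 + √(J + W)
((p(0, -10) + O) + 106)² = (((-2 + √(-10 + 0)) + 136) + 106)² = (((-2 + √(-10)) + 136) + 106)² = (((-2 + I*√10) + 136) + 106)² = ((134 + I*√10) + 106)² = (240 + I*√10)²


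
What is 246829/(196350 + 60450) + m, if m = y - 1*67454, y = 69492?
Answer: 523605229/256800 ≈ 2039.0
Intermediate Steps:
m = 2038 (m = 69492 - 1*67454 = 69492 - 67454 = 2038)
246829/(196350 + 60450) + m = 246829/(196350 + 60450) + 2038 = 246829/256800 + 2038 = 523605229/256800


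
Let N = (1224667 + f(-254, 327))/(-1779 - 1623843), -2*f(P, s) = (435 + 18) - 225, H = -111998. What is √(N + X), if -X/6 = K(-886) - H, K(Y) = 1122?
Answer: I*√1793619285726205446/1625622 ≈ 823.84*I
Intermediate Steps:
f(P, s) = -114 (f(P, s) = -((435 + 18) - 225)/2 = -(453 - 225)/2 = -½*228 = -114)
N = -1224553/1625622 (N = (1224667 - 114)/(-1779 - 1623843) = 1224553/(-1625622) = 1224553*(-1/1625622) = -1224553/1625622 ≈ -0.75328)
X = -678720 (X = -6*(1122 - 1*(-111998)) = -6*(1122 + 111998) = -6*113120 = -678720)
√(N + X) = √(-1224553/1625622 - 678720) = √(-1103343388393/1625622) = I*√1793619285726205446/1625622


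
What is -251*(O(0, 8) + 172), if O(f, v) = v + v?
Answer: -47188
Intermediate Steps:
O(f, v) = 2*v
-251*(O(0, 8) + 172) = -251*(2*8 + 172) = -251*(16 + 172) = -251*188 = -47188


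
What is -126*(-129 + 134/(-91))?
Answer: 213714/13 ≈ 16440.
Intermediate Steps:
-126*(-129 + 134/(-91)) = -126*(-129 + 134*(-1/91)) = -126*(-129 - 134/91) = -126*(-11873/91) = 213714/13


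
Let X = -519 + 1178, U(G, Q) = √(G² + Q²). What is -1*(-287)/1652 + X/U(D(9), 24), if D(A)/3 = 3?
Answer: 41/236 + 659*√73/219 ≈ 25.884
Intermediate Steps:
D(A) = 9 (D(A) = 3*3 = 9)
X = 659
-1*(-287)/1652 + X/U(D(9), 24) = -1*(-287)/1652 + 659/(√(9² + 24²)) = 287*(1/1652) + 659/(√(81 + 576)) = 41/236 + 659/(√657) = 41/236 + 659/((3*√73)) = 41/236 + 659*(√73/219) = 41/236 + 659*√73/219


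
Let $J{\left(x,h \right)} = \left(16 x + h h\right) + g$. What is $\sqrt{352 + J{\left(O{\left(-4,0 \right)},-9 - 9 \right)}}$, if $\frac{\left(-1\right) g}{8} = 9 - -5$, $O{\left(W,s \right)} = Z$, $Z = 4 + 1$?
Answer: $2 \sqrt{161} \approx 25.377$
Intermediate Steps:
$Z = 5$
$O{\left(W,s \right)} = 5$
$g = -112$ ($g = - 8 \left(9 - -5\right) = - 8 \left(9 + 5\right) = \left(-8\right) 14 = -112$)
$J{\left(x,h \right)} = -112 + h^{2} + 16 x$ ($J{\left(x,h \right)} = \left(16 x + h h\right) - 112 = \left(16 x + h^{2}\right) - 112 = \left(h^{2} + 16 x\right) - 112 = -112 + h^{2} + 16 x$)
$\sqrt{352 + J{\left(O{\left(-4,0 \right)},-9 - 9 \right)}} = \sqrt{352 + \left(-112 + \left(-9 - 9\right)^{2} + 16 \cdot 5\right)} = \sqrt{352 + \left(-112 + \left(-9 - 9\right)^{2} + 80\right)} = \sqrt{352 + \left(-112 + \left(-18\right)^{2} + 80\right)} = \sqrt{352 + \left(-112 + 324 + 80\right)} = \sqrt{352 + 292} = \sqrt{644} = 2 \sqrt{161}$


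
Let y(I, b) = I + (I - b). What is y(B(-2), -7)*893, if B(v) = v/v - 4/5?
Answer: 33041/5 ≈ 6608.2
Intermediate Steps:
B(v) = ⅕ (B(v) = 1 - 4*⅕ = 1 - ⅘ = ⅕)
y(I, b) = -b + 2*I
y(B(-2), -7)*893 = (-1*(-7) + 2*(⅕))*893 = (7 + ⅖)*893 = (37/5)*893 = 33041/5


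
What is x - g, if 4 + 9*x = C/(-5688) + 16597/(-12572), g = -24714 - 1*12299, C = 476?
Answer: 425368851385/11492604 ≈ 37012.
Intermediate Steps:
g = -37013 (g = -24714 - 12299 = -37013)
x = -6900467/11492604 (x = -4/9 + (476/(-5688) + 16597/(-12572))/9 = -4/9 + (476*(-1/5688) + 16597*(-1/12572))/9 = -4/9 + (-119/1422 - 2371/1796)/9 = -4/9 + (⅑)*(-1792643/1276956) = -4/9 - 1792643/11492604 = -6900467/11492604 ≈ -0.60043)
x - g = -6900467/11492604 - 1*(-37013) = -6900467/11492604 + 37013 = 425368851385/11492604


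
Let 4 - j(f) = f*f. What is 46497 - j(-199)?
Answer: 86094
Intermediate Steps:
j(f) = 4 - f² (j(f) = 4 - f*f = 4 - f²)
46497 - j(-199) = 46497 - (4 - 1*(-199)²) = 46497 - (4 - 1*39601) = 46497 - (4 - 39601) = 46497 - 1*(-39597) = 46497 + 39597 = 86094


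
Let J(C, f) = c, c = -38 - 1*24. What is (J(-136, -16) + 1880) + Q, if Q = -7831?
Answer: -6013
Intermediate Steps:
c = -62 (c = -38 - 24 = -62)
J(C, f) = -62
(J(-136, -16) + 1880) + Q = (-62 + 1880) - 7831 = 1818 - 7831 = -6013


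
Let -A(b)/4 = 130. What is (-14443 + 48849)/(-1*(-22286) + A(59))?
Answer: 17203/10883 ≈ 1.5807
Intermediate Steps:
A(b) = -520 (A(b) = -4*130 = -520)
(-14443 + 48849)/(-1*(-22286) + A(59)) = (-14443 + 48849)/(-1*(-22286) - 520) = 34406/(22286 - 520) = 34406/21766 = 34406*(1/21766) = 17203/10883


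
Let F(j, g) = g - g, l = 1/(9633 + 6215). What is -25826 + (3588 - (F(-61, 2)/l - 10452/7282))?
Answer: -80963332/3641 ≈ -22237.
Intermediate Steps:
l = 1/15848 ≈ 6.3099e-5
F(j, g) = 0
-25826 + (3588 - (F(-61, 2)/l - 10452/7282)) = -25826 + (3588 - (0/(1/15848) - 10452/7282)) = -25826 + (3588 - (0*15848 - 10452*1/7282)) = -25826 + (3588 - (0 - 5226/3641)) = -25826 + (3588 - 1*(-5226/3641)) = -25826 + (3588 + 5226/3641) = -25826 + 13069134/3641 = -80963332/3641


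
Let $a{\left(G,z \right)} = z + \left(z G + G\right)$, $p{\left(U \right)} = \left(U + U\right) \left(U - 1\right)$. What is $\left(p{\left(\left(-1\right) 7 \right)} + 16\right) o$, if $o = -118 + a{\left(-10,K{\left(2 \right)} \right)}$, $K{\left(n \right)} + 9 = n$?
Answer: $-8320$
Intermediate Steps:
$K{\left(n \right)} = -9 + n$
$p{\left(U \right)} = 2 U \left(-1 + U\right)$
$a{\left(G,z \right)} = G + z + G z$ ($a{\left(G,z \right)} = z + \left(G z + G\right) = z + \left(G + G z\right) = G + z + G z$)
$o = -65$ ($o = -118 - \left(17 + 10 \left(-9 + 2\right)\right) = -118 - -53 = -118 + 53 = -65$)
$\left(p{\left(\left(-1\right) 7 \right)} + 16\right) o = \left(2 \left(\left(-1\right) 7\right) \left(-1 - 7\right) + 16\right) \left(-65\right) = \left(2 \left(-7\right) \left(-1 - 7\right) + 16\right) \left(-65\right) = \left(2 \left(-7\right) \left(-8\right) + 16\right) \left(-65\right) = \left(112 + 16\right) \left(-65\right) = 128 \left(-65\right) = -8320$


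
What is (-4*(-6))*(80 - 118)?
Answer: -912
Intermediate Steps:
(-4*(-6))*(80 - 118) = 24*(-38) = -912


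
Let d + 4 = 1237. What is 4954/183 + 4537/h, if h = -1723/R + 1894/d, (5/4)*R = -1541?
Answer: 493899578042/313871901 ≈ 1573.6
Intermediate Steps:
R = -6164/5 (R = (⅘)*(-1541) = -6164/5 ≈ -1232.8)
d = 1233 (d = -4 + 1237 = 1233)
h = 22296911/7600212 (h = -1723/(-6164/5) + 1894/1233 = -1723*(-5/6164) + 1894*(1/1233) = 8615/6164 + 1894/1233 = 22296911/7600212 ≈ 2.9337)
4954/183 + 4537/h = 4954/183 + 4537/(22296911/7600212) = 4954*(1/183) + 4537*(7600212/22296911) = 4954/183 + 2652473988/1715147 = 493899578042/313871901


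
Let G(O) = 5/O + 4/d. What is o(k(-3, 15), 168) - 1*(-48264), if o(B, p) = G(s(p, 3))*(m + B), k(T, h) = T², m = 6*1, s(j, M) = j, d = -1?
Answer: 2699449/56 ≈ 48204.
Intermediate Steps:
m = 6
G(O) = -4 + 5/O (G(O) = 5/O + 4/(-1) = 5/O + 4*(-1) = 5/O - 4 = -4 + 5/O)
o(B, p) = (-4 + 5/p)*(6 + B)
o(k(-3, 15), 168) - 1*(-48264) = (5 - 4*168)*(6 + (-3)²)/168 - 1*(-48264) = (5 - 672)*(6 + 9)/168 + 48264 = (1/168)*(-667)*15 + 48264 = -3335/56 + 48264 = 2699449/56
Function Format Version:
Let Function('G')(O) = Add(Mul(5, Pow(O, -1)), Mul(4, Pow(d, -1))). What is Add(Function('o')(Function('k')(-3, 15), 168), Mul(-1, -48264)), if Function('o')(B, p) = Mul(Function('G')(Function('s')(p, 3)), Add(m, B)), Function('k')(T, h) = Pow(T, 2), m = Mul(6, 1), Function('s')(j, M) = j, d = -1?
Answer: Rational(2699449, 56) ≈ 48204.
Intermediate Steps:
m = 6
Function('G')(O) = Add(-4, Mul(5, Pow(O, -1))) (Function('G')(O) = Add(Mul(5, Pow(O, -1)), Mul(4, Pow(-1, -1))) = Add(Mul(5, Pow(O, -1)), Mul(4, -1)) = Add(Mul(5, Pow(O, -1)), -4) = Add(-4, Mul(5, Pow(O, -1))))
Function('o')(B, p) = Mul(Add(-4, Mul(5, Pow(p, -1))), Add(6, B))
Add(Function('o')(Function('k')(-3, 15), 168), Mul(-1, -48264)) = Add(Mul(Pow(168, -1), Add(5, Mul(-4, 168)), Add(6, Pow(-3, 2))), Mul(-1, -48264)) = Add(Mul(Rational(1, 168), Add(5, -672), Add(6, 9)), 48264) = Add(Mul(Rational(1, 168), -667, 15), 48264) = Add(Rational(-3335, 56), 48264) = Rational(2699449, 56)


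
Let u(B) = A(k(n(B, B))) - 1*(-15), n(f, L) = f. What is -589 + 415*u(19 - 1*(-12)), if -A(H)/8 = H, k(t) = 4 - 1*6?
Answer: 12276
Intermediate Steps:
k(t) = -2 (k(t) = 4 - 6 = -2)
A(H) = -8*H
u(B) = 31 (u(B) = -8*(-2) - 1*(-15) = 16 + 15 = 31)
-589 + 415*u(19 - 1*(-12)) = -589 + 415*31 = -589 + 12865 = 12276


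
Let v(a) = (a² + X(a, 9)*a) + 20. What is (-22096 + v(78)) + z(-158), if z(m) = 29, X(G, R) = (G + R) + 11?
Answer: -8319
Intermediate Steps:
X(G, R) = 11 + G + R
v(a) = 20 + a² + a*(20 + a) (v(a) = (a² + (11 + a + 9)*a) + 20 = (a² + (20 + a)*a) + 20 = (a² + a*(20 + a)) + 20 = 20 + a² + a*(20 + a))
(-22096 + v(78)) + z(-158) = (-22096 + (20 + 78² + 78*(20 + 78))) + 29 = (-22096 + (20 + 6084 + 78*98)) + 29 = (-22096 + (20 + 6084 + 7644)) + 29 = (-22096 + 13748) + 29 = -8348 + 29 = -8319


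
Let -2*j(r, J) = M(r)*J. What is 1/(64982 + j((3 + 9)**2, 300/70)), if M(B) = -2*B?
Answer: 7/459194 ≈ 1.5244e-5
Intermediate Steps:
j(r, J) = J*r (j(r, J) = -(-2*r)*J/2 = -(-1)*J*r = J*r)
1/(64982 + j((3 + 9)**2, 300/70)) = 1/(64982 + (300/70)*(3 + 9)**2) = 1/(64982 + (300*(1/70))*12**2) = 1/(64982 + (30/7)*144) = 1/(64982 + 4320/7) = 1/(459194/7) = 7/459194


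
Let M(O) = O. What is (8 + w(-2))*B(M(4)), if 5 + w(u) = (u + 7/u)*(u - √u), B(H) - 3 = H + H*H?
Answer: 322 + 253*I*√2/2 ≈ 322.0 + 178.9*I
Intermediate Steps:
B(H) = 3 + H + H² (B(H) = 3 + (H + H*H) = 3 + (H + H²) = 3 + H + H²)
w(u) = -5 + (u - √u)*(u + 7/u) (w(u) = -5 + (u + 7/u)*(u - √u) = -5 + (u - √u)*(u + 7/u))
(8 + w(-2))*B(M(4)) = (8 + (2 + (-2)² - (-2)^(3/2) - (-7)*I*√2/2))*(3 + 4 + 4²) = (8 + (2 + 4 - (-2)*I*√2 - (-7)*I*√2/2))*(3 + 4 + 16) = (8 + (2 + 4 + 2*I*√2 + 7*I*√2/2))*23 = (8 + (6 + 11*I*√2/2))*23 = (14 + 11*I*√2/2)*23 = 322 + 253*I*√2/2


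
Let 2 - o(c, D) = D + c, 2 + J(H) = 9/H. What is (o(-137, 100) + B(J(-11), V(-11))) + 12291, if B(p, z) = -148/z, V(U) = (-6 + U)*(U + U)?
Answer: 2305636/187 ≈ 12330.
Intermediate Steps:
J(H) = -2 + 9/H
o(c, D) = 2 - D - c (o(c, D) = 2 - (D + c) = 2 + (-D - c) = 2 - D - c)
V(U) = 2*U*(-6 + U) (V(U) = (-6 + U)*(2*U) = 2*U*(-6 + U))
(o(-137, 100) + B(J(-11), V(-11))) + 12291 = ((2 - 1*100 - 1*(-137)) - 148*(-1/(22*(-6 - 11)))) + 12291 = ((2 - 100 + 137) - 148/(2*(-11)*(-17))) + 12291 = (39 - 148/374) + 12291 = (39 - 148*1/374) + 12291 = (39 - 74/187) + 12291 = 7219/187 + 12291 = 2305636/187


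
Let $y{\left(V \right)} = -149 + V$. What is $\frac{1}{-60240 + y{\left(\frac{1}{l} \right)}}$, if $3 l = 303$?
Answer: $- \frac{101}{6099288} \approx -1.6559 \cdot 10^{-5}$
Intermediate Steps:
$l = 101$ ($l = \frac{1}{3} \cdot 303 = 101$)
$\frac{1}{-60240 + y{\left(\frac{1}{l} \right)}} = \frac{1}{-60240 - \left(149 - \frac{1}{101}\right)} = \frac{1}{-60240 + \left(-149 + \frac{1}{101}\right)} = \frac{1}{-60240 - \frac{15048}{101}} = \frac{1}{- \frac{6099288}{101}} = - \frac{101}{6099288}$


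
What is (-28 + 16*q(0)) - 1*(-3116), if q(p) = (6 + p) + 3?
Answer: 3232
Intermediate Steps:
q(p) = 9 + p
(-28 + 16*q(0)) - 1*(-3116) = (-28 + 16*(9 + 0)) - 1*(-3116) = (-28 + 16*9) + 3116 = (-28 + 144) + 3116 = 116 + 3116 = 3232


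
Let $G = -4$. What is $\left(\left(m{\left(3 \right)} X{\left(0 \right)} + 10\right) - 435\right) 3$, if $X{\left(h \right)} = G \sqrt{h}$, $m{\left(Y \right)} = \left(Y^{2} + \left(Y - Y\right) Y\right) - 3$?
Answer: $-1275$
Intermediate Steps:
$m{\left(Y \right)} = -3 + Y^{2}$ ($m{\left(Y \right)} = \left(Y^{2} + 0 Y\right) - 3 = \left(Y^{2} + 0\right) - 3 = Y^{2} - 3 = -3 + Y^{2}$)
$X{\left(h \right)} = - 4 \sqrt{h}$
$\left(\left(m{\left(3 \right)} X{\left(0 \right)} + 10\right) - 435\right) 3 = \left(\left(\left(-3 + 3^{2}\right) \left(- 4 \sqrt{0}\right) + 10\right) - 435\right) 3 = \left(\left(\left(-3 + 9\right) \left(\left(-4\right) 0\right) + 10\right) - 435\right) 3 = \left(\left(6 \cdot 0 + 10\right) - 435\right) 3 = \left(\left(0 + 10\right) - 435\right) 3 = \left(10 - 435\right) 3 = \left(-425\right) 3 = -1275$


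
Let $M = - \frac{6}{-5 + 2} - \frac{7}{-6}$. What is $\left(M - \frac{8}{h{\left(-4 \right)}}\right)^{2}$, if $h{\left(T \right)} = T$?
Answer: $\frac{961}{36} \approx 26.694$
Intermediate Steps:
$M = \frac{19}{6}$ ($M = - \frac{6}{-3} - - \frac{7}{6} = \left(-6\right) \left(- \frac{1}{3}\right) + \frac{7}{6} = 2 + \frac{7}{6} = \frac{19}{6} \approx 3.1667$)
$\left(M - \frac{8}{h{\left(-4 \right)}}\right)^{2} = \left(\frac{19}{6} - \frac{8}{-4}\right)^{2} = \left(\frac{19}{6} - -2\right)^{2} = \left(\frac{19}{6} + 2\right)^{2} = \left(\frac{31}{6}\right)^{2} = \frac{961}{36}$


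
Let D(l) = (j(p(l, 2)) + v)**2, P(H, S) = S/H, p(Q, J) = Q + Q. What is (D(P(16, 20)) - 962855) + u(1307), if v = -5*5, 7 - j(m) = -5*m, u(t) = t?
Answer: -3846071/4 ≈ -9.6152e+5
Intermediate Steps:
p(Q, J) = 2*Q
j(m) = 7 + 5*m (j(m) = 7 - (-5)*m = 7 + 5*m)
v = -25
D(l) = (-18 + 10*l)**2 (D(l) = ((7 + 5*(2*l)) - 25)**2 = ((7 + 10*l) - 25)**2 = (-18 + 10*l)**2)
(D(P(16, 20)) - 962855) + u(1307) = (4*(-9 + 5*(20/16))**2 - 962855) + 1307 = (4*(-9 + 5*(20*(1/16)))**2 - 962855) + 1307 = (4*(-9 + 5*(5/4))**2 - 962855) + 1307 = (4*(-9 + 25/4)**2 - 962855) + 1307 = (4*(-11/4)**2 - 962855) + 1307 = (4*(121/16) - 962855) + 1307 = (121/4 - 962855) + 1307 = -3851299/4 + 1307 = -3846071/4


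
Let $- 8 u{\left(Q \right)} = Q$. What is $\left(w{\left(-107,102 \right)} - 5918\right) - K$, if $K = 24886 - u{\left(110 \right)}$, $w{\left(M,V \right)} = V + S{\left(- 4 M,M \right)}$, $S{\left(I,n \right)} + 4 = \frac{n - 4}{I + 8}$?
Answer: $- \frac{6696961}{218} \approx -30720.0$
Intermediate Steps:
$S{\left(I,n \right)} = -4 + \frac{-4 + n}{8 + I}$ ($S{\left(I,n \right)} = -4 + \frac{n - 4}{I + 8} = -4 + \frac{-4 + n}{8 + I}$)
$u{\left(Q \right)} = - \frac{Q}{8}$
$w{\left(M,V \right)} = V + \frac{-36 + 17 M}{8 - 4 M}$ ($w{\left(M,V \right)} = V + \frac{-36 + M - 4 \left(- 4 M\right)}{8 - 4 M} = V + \frac{-36 + M + 16 M}{8 - 4 M} = V + \frac{-36 + 17 M}{8 - 4 M}$)
$K = \frac{99599}{4}$ ($K = 24886 - \left(- \frac{1}{8}\right) 110 = 24886 - - \frac{55}{4} = 24886 + \frac{55}{4} = \frac{99599}{4} \approx 24900.0$)
$\left(w{\left(-107,102 \right)} - 5918\right) - K = \left(\frac{9 - - \frac{1819}{4} + 102 \left(-2 - 107\right)}{-2 - 107} - 5918\right) - \frac{99599}{4} = \left(\frac{9 + \frac{1819}{4} + 102 \left(-109\right)}{-109} - 5918\right) - \frac{99599}{4} = \left(- \frac{9 + \frac{1819}{4} - 11118}{109} - 5918\right) - \frac{99599}{4} = \left(\left(- \frac{1}{109}\right) \left(- \frac{42617}{4}\right) - 5918\right) - \frac{99599}{4} = \left(\frac{42617}{436} - 5918\right) - \frac{99599}{4} = - \frac{2537631}{436} - \frac{99599}{4} = - \frac{6696961}{218}$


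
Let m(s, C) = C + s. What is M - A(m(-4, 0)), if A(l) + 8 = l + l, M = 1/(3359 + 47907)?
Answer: 820257/51266 ≈ 16.000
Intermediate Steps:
M = 1/51266 ≈ 1.9506e-5
A(l) = -8 + 2*l (A(l) = -8 + (l + l) = -8 + 2*l)
M - A(m(-4, 0)) = 1/51266 - (-8 + 2*(0 - 4)) = 1/51266 - (-8 + 2*(-4)) = 1/51266 - (-8 - 8) = 1/51266 - 1*(-16) = 1/51266 + 16 = 820257/51266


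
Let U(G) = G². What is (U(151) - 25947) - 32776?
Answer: -35922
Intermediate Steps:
(U(151) - 25947) - 32776 = (151² - 25947) - 32776 = (22801 - 25947) - 32776 = -3146 - 32776 = -35922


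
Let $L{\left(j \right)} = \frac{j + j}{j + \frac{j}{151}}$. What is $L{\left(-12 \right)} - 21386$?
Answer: $- \frac{1625185}{76} \approx -21384.0$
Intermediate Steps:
$L{\left(j \right)} = \frac{151}{76}$ ($L{\left(j \right)} = \frac{2 j}{j + j \frac{1}{151}} = \frac{2 j}{j + \frac{j}{151}} = \frac{2 j}{\frac{152}{151} j} = 2 j \frac{151}{152 j} = \frac{151}{76}$)
$L{\left(-12 \right)} - 21386 = \frac{151}{76} - 21386 = - \frac{1625185}{76}$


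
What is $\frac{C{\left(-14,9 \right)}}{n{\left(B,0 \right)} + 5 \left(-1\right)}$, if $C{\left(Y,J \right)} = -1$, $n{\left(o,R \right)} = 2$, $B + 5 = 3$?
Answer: $\frac{1}{3} \approx 0.33333$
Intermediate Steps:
$B = -2$ ($B = -5 + 3 = -2$)
$\frac{C{\left(-14,9 \right)}}{n{\left(B,0 \right)} + 5 \left(-1\right)} = - \frac{1}{2 + 5 \left(-1\right)} = - \frac{1}{2 - 5} = - \frac{1}{-3} = \left(-1\right) \left(- \frac{1}{3}\right) = \frac{1}{3}$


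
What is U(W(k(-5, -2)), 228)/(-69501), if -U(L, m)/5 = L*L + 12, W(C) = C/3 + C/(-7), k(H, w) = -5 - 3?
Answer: 31580/30649941 ≈ 0.0010303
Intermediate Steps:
k(H, w) = -8
W(C) = 4*C/21 (W(C) = C*(⅓) + C*(-⅐) = C/3 - C/7 = 4*C/21)
U(L, m) = -60 - 5*L² (U(L, m) = -5*(L*L + 12) = -5*(L² + 12) = -5*(12 + L²) = -60 - 5*L²)
U(W(k(-5, -2)), 228)/(-69501) = (-60 - 5*((4/21)*(-8))²)/(-69501) = (-60 - 5*(-32/21)²)*(-1/69501) = (-60 - 5*1024/441)*(-1/69501) = (-60 - 5120/441)*(-1/69501) = -31580/441*(-1/69501) = 31580/30649941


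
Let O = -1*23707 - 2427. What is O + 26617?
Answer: 483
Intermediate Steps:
O = -26134 (O = -23707 - 2427 = -26134)
O + 26617 = -26134 + 26617 = 483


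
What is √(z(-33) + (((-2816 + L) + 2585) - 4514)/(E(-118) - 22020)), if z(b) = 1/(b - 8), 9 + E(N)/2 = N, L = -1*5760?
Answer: √372993075854/913234 ≈ 0.66876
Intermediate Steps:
L = -5760
E(N) = -18 + 2*N
z(b) = 1/(-8 + b)
√(z(-33) + (((-2816 + L) + 2585) - 4514)/(E(-118) - 22020)) = √(1/(-8 - 33) + (((-2816 - 5760) + 2585) - 4514)/((-18 + 2*(-118)) - 22020)) = √(1/(-41) + ((-8576 + 2585) - 4514)/((-18 - 236) - 22020)) = √(-1/41 + (-5991 - 4514)/(-254 - 22020)) = √(-1/41 - 10505/(-22274)) = √(-1/41 - 10505*(-1/22274)) = √(-1/41 + 10505/22274) = √(408431/913234) = √372993075854/913234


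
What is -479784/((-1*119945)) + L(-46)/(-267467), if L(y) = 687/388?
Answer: 2164806774063/541198077140 ≈ 4.0000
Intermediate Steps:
L(y) = 687/388 (L(y) = 687*(1/388) = 687/388)
-479784/((-1*119945)) + L(-46)/(-267467) = -479784/((-1*119945)) + (687/388)/(-267467) = -479784/(-119945) + (687/388)*(-1/267467) = -479784*(-1/119945) - 687/103777196 = 479784/119945 - 687/103777196 = 2164806774063/541198077140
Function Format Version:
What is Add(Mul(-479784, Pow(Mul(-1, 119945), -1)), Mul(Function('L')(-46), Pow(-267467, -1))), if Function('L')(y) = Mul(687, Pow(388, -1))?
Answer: Rational(2164806774063, 541198077140) ≈ 4.0000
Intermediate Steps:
Function('L')(y) = Rational(687, 388) (Function('L')(y) = Mul(687, Rational(1, 388)) = Rational(687, 388))
Add(Mul(-479784, Pow(Mul(-1, 119945), -1)), Mul(Function('L')(-46), Pow(-267467, -1))) = Add(Mul(-479784, Pow(Mul(-1, 119945), -1)), Mul(Rational(687, 388), Pow(-267467, -1))) = Add(Mul(-479784, Pow(-119945, -1)), Mul(Rational(687, 388), Rational(-1, 267467))) = Add(Mul(-479784, Rational(-1, 119945)), Rational(-687, 103777196)) = Add(Rational(479784, 119945), Rational(-687, 103777196)) = Rational(2164806774063, 541198077140)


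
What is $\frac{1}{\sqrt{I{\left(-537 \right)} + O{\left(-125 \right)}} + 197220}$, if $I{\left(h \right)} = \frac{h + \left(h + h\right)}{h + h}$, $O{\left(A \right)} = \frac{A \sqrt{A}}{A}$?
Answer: $\frac{2}{394440 + \sqrt{2} \sqrt{3 + 10 i \sqrt{5}}} \approx 5.0704 \cdot 10^{-6} - 5.6853 \cdot 10^{-11} i$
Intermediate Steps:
$O{\left(A \right)} = \sqrt{A}$ ($O{\left(A \right)} = \frac{A^{\frac{3}{2}}}{A} = \sqrt{A}$)
$I{\left(h \right)} = \frac{3}{2}$ ($I{\left(h \right)} = \frac{h + 2 h}{2 h} = 3 h \frac{1}{2 h} = \frac{3}{2}$)
$\frac{1}{\sqrt{I{\left(-537 \right)} + O{\left(-125 \right)}} + 197220} = \frac{1}{\sqrt{\frac{3}{2} + \sqrt{-125}} + 197220} = \frac{1}{\sqrt{\frac{3}{2} + 5 i \sqrt{5}} + 197220} = \frac{1}{197220 + \sqrt{\frac{3}{2} + 5 i \sqrt{5}}}$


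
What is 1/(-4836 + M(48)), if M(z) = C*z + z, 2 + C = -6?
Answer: -1/5172 ≈ -0.00019335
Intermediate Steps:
C = -8 (C = -2 - 6 = -8)
M(z) = -7*z (M(z) = -8*z + z = -7*z)
1/(-4836 + M(48)) = 1/(-4836 - 7*48) = 1/(-4836 - 336) = 1/(-5172) = -1/5172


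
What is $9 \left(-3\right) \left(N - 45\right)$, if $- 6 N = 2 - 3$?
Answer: $\frac{2421}{2} \approx 1210.5$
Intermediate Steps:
$N = \frac{1}{6}$ ($N = - \frac{2 - 3}{6} = \left(- \frac{1}{6}\right) \left(-1\right) = \frac{1}{6} \approx 0.16667$)
$9 \left(-3\right) \left(N - 45\right) = 9 \left(-3\right) \left(\frac{1}{6} - 45\right) = \left(-27\right) \left(- \frac{269}{6}\right) = \frac{2421}{2}$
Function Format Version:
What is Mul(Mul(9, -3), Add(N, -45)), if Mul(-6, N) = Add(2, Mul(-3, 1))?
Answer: Rational(2421, 2) ≈ 1210.5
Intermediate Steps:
N = Rational(1, 6) (N = Mul(Rational(-1, 6), Add(2, Mul(-3, 1))) = Mul(Rational(-1, 6), Add(2, -3)) = Mul(Rational(-1, 6), -1) = Rational(1, 6) ≈ 0.16667)
Mul(Mul(9, -3), Add(N, -45)) = Mul(Mul(9, -3), Add(Rational(1, 6), -45)) = Mul(-27, Rational(-269, 6)) = Rational(2421, 2)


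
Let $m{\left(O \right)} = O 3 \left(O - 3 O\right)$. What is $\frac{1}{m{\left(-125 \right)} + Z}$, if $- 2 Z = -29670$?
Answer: $- \frac{1}{78915} \approx -1.2672 \cdot 10^{-5}$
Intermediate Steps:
$Z = 14835$ ($Z = \left(- \frac{1}{2}\right) \left(-29670\right) = 14835$)
$m{\left(O \right)} = - 6 O^{2}$ ($m{\left(O \right)} = 3 O \left(- 2 O\right) = - 6 O^{2}$)
$\frac{1}{m{\left(-125 \right)} + Z} = \frac{1}{- 6 \left(-125\right)^{2} + 14835} = \frac{1}{\left(-6\right) 15625 + 14835} = \frac{1}{-93750 + 14835} = \frac{1}{-78915} = - \frac{1}{78915}$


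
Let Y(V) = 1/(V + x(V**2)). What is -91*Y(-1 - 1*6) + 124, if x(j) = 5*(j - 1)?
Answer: 28801/233 ≈ 123.61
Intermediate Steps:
x(j) = -5 + 5*j (x(j) = 5*(-1 + j) = -5 + 5*j)
Y(V) = 1/(-5 + V + 5*V**2) (Y(V) = 1/(V + (-5 + 5*V**2)) = 1/(-5 + V + 5*V**2))
-91*Y(-1 - 1*6) + 124 = -91/(-5 + (-1 - 1*6) + 5*(-1 - 1*6)**2) + 124 = -91/(-5 + (-1 - 6) + 5*(-1 - 6)**2) + 124 = -91/(-5 - 7 + 5*(-7)**2) + 124 = -91/(-5 - 7 + 5*49) + 124 = -91/(-5 - 7 + 245) + 124 = -91/233 + 124 = 28801/233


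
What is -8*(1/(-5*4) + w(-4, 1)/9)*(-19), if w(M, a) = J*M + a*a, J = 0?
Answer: 418/45 ≈ 9.2889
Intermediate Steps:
w(M, a) = a**2 (w(M, a) = 0*M + a*a = 0 + a**2 = a**2)
-8*(1/(-5*4) + w(-4, 1)/9)*(-19) = -8*(1/(-5*4) + 1**2/9)*(-19) = -8*(1/(-20) + 1*(1/9))*(-19) = -8*(1*(-1/20) + 1/9)*(-19) = -8*(-1/20 + 1/9)*(-19) = -8*11/180*(-19) = -22/45*(-19) = 418/45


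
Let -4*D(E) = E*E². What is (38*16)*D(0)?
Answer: 0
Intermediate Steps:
D(E) = -E³/4 (D(E) = -E*E²/4 = -E³/4)
(38*16)*D(0) = (38*16)*(-¼*0³) = 608*(-¼*0) = 608*0 = 0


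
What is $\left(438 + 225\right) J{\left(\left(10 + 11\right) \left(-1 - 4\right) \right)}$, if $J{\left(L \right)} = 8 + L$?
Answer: $-64311$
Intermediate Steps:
$\left(438 + 225\right) J{\left(\left(10 + 11\right) \left(-1 - 4\right) \right)} = \left(438 + 225\right) \left(8 + \left(10 + 11\right) \left(-1 - 4\right)\right) = 663 \left(8 + 21 \left(-5\right)\right) = 663 \left(8 - 105\right) = 663 \left(-97\right) = -64311$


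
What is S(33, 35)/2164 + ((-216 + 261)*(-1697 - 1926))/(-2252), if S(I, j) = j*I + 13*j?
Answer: 89108365/1218332 ≈ 73.140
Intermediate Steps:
S(I, j) = 13*j + I*j (S(I, j) = I*j + 13*j = 13*j + I*j)
S(33, 35)/2164 + ((-216 + 261)*(-1697 - 1926))/(-2252) = (35*(13 + 33))/2164 + ((-216 + 261)*(-1697 - 1926))/(-2252) = (35*46)*(1/2164) + (45*(-3623))*(-1/2252) = 1610*(1/2164) - 163035*(-1/2252) = 805/1082 + 163035/2252 = 89108365/1218332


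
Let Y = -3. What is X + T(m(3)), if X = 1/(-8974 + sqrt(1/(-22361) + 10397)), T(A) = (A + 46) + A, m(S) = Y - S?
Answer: 3*(-68*sqrt(6457981) + 101705*sqrt(22361))/(2*(-3*sqrt(6457981) + 4487*sqrt(22361))) ≈ 34.000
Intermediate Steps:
m(S) = -3 - S
T(A) = 46 + 2*A (T(A) = (46 + A) + A = 46 + 2*A)
X = 1/(-8974 + 6*sqrt(144406913141)/22361) (X = 1/(-8974 + sqrt(-1/22361 + 10397)) = 1/(-8974 + sqrt(232487316/22361)) = 1/(-8974 + 6*sqrt(144406913141)/22361) ≈ -0.00011271)
X + T(m(3)) = -sqrt(22361)/(-6*sqrt(6457981) + 8974*sqrt(22361)) + (46 + 2*(-3 - 1*3)) = -sqrt(22361)/(-6*sqrt(6457981) + 8974*sqrt(22361)) + (46 + 2*(-3 - 3)) = -sqrt(22361)/(-6*sqrt(6457981) + 8974*sqrt(22361)) + (46 + 2*(-6)) = -sqrt(22361)/(-6*sqrt(6457981) + 8974*sqrt(22361)) + (46 - 12) = -sqrt(22361)/(-6*sqrt(6457981) + 8974*sqrt(22361)) + 34 = 34 - sqrt(22361)/(-6*sqrt(6457981) + 8974*sqrt(22361))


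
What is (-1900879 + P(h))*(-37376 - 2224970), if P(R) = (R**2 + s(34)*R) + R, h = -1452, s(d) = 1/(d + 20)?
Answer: -4193292246190/9 ≈ -4.6592e+11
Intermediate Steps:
s(d) = 1/(20 + d)
P(R) = R**2 + 55*R/54 (P(R) = (R**2 + R/(20 + 34)) + R = (R**2 + R/54) + R = R**2 + 55*R/54)
(-1900879 + P(h))*(-37376 - 2224970) = (-1900879 + (1/54)*(-1452)*(55 + 54*(-1452)))*(-37376 - 2224970) = (-1900879 + (1/54)*(-1452)*(55 - 78408))*(-2262346) = (-1900879 + (1/54)*(-1452)*(-78353))*(-2262346) = (-1900879 + 18961426/9)*(-2262346) = (1853515/9)*(-2262346) = -4193292246190/9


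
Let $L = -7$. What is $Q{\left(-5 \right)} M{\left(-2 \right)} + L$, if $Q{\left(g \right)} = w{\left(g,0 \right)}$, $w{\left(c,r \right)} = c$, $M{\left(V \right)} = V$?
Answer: $3$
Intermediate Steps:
$Q{\left(g \right)} = g$
$Q{\left(-5 \right)} M{\left(-2 \right)} + L = \left(-5\right) \left(-2\right) - 7 = 10 - 7 = 3$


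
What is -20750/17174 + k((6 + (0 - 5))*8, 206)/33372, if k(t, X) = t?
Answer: -86541451/71641341 ≈ -1.2080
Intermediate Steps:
-20750/17174 + k((6 + (0 - 5))*8, 206)/33372 = -20750/17174 + ((6 + (0 - 5))*8)/33372 = -20750*1/17174 + ((6 - 5)*8)*(1/33372) = -10375/8587 + (1*8)*(1/33372) = -10375/8587 + 8*(1/33372) = -10375/8587 + 2/8343 = -86541451/71641341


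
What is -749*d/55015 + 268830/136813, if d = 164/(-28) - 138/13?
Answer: 214209719359/97847973535 ≈ 2.1892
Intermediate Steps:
d = -1499/91 (d = 164*(-1/28) - 138*1/13 = -41/7 - 138/13 = -1499/91 ≈ -16.473)
-749*d/55015 + 268830/136813 = -749*(-1499/91)/55015 + 268830/136813 = (160393/13)*(1/55015) + 268830*(1/136813) = 160393/715195 + 268830/136813 = 214209719359/97847973535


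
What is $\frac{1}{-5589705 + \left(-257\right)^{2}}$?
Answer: $- \frac{1}{5523656} \approx -1.8104 \cdot 10^{-7}$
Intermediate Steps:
$\frac{1}{-5589705 + \left(-257\right)^{2}} = \frac{1}{-5589705 + 66049} = \frac{1}{-5523656} = - \frac{1}{5523656}$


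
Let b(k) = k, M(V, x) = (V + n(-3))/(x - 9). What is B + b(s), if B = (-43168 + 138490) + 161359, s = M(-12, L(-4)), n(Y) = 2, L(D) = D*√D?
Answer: 7443767/29 - 16*I/29 ≈ 2.5668e+5 - 0.55172*I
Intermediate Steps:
L(D) = D^(3/2)
M(V, x) = (2 + V)/(-9 + x) (M(V, x) = (V + 2)/(x - 9) = (2 + V)/(-9 + x))
s = -2*(-9 + 8*I)/29 (s = (2 - 12)/(-9 + (-4)^(3/2)) = -10/(-9 - 8*I) = ((-9 + 8*I)/145)*(-10) = -2*(-9 + 8*I)/29 ≈ 0.62069 - 0.55172*I)
B = 256681 (B = 95322 + 161359 = 256681)
B + b(s) = 256681 + (18/29 - 16*I/29) = 7443767/29 - 16*I/29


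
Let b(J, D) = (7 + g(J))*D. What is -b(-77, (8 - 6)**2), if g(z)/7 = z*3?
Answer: 6440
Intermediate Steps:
g(z) = 21*z (g(z) = 7*(z*3) = 7*(3*z) = 21*z)
b(J, D) = D*(7 + 21*J) (b(J, D) = (7 + 21*J)*D = D*(7 + 21*J))
-b(-77, (8 - 6)**2) = -7*(8 - 6)**2*(1 + 3*(-77)) = -7*2**2*(1 - 231) = -7*4*(-230) = -1*(-6440) = 6440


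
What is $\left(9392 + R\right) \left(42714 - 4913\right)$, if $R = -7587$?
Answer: $68230805$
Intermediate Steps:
$\left(9392 + R\right) \left(42714 - 4913\right) = \left(9392 - 7587\right) \left(42714 - 4913\right) = 1805 \cdot 37801 = 68230805$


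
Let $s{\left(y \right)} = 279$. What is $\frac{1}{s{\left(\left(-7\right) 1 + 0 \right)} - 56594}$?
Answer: $- \frac{1}{56315} \approx -1.7757 \cdot 10^{-5}$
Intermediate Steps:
$\frac{1}{s{\left(\left(-7\right) 1 + 0 \right)} - 56594} = \frac{1}{279 - 56594} = \frac{1}{-56315} = - \frac{1}{56315}$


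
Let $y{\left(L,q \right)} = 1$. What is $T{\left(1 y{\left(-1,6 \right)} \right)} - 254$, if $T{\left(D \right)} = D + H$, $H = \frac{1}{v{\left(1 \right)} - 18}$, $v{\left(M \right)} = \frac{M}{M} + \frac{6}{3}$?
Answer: $- \frac{3796}{15} \approx -253.07$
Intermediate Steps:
$v{\left(M \right)} = 3$ ($v{\left(M \right)} = 1 + 6 \cdot \frac{1}{3} = 1 + 2 = 3$)
$H = - \frac{1}{15}$ ($H = \frac{1}{3 - 18} = \frac{1}{-15} = - \frac{1}{15} \approx -0.066667$)
$T{\left(D \right)} = - \frac{1}{15} + D$ ($T{\left(D \right)} = D - \frac{1}{15} = - \frac{1}{15} + D$)
$T{\left(1 y{\left(-1,6 \right)} \right)} - 254 = \left(- \frac{1}{15} + 1 \cdot 1\right) - 254 = \left(- \frac{1}{15} + 1\right) - 254 = \frac{14}{15} - 254 = - \frac{3796}{15}$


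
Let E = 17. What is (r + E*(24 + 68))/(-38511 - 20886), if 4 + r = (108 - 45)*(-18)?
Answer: -142/19799 ≈ -0.0071721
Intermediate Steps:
r = -1138 (r = -4 + (108 - 45)*(-18) = -4 + 63*(-18) = -4 - 1134 = -1138)
(r + E*(24 + 68))/(-38511 - 20886) = (-1138 + 17*(24 + 68))/(-38511 - 20886) = (-1138 + 17*92)/(-59397) = (-1138 + 1564)*(-1/59397) = 426*(-1/59397) = -142/19799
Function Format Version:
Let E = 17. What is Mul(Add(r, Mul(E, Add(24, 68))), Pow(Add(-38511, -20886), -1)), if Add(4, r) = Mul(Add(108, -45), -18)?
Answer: Rational(-142, 19799) ≈ -0.0071721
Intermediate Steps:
r = -1138 (r = Add(-4, Mul(Add(108, -45), -18)) = Add(-4, Mul(63, -18)) = Add(-4, -1134) = -1138)
Mul(Add(r, Mul(E, Add(24, 68))), Pow(Add(-38511, -20886), -1)) = Mul(Add(-1138, Mul(17, Add(24, 68))), Pow(Add(-38511, -20886), -1)) = Mul(Add(-1138, Mul(17, 92)), Pow(-59397, -1)) = Mul(Add(-1138, 1564), Rational(-1, 59397)) = Mul(426, Rational(-1, 59397)) = Rational(-142, 19799)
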